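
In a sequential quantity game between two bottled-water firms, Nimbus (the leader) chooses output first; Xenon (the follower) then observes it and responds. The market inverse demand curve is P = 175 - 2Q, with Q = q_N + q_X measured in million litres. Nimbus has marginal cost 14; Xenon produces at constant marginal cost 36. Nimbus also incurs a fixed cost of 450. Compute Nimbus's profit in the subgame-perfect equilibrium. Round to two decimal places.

1643.06

Solve by backward induction. Given q_N, the follower Xenon maximises π_X = (175 - 2q_N - 2q_X)q_X - 36q_X.
∂π_X/∂q_X = 139 - 2q_N - 4q_X = 0 gives the reaction function q_X = (139 - 2q_N)/4.
Nimbus substitutes q_X(q_N) into its own profit: π_N = q_N(175 - 2q_N - (139 - 2q_N)/2) - 14q_N = (211/2 - q_N)q_N - 14q_N.
The leader's first-order condition 183/2 - 2q_N = 0 yields q_N = 183/4.
Then q_X = (139 - 2·(183/4))/4 = 95/8.
Price P = 175 - 2·(461/8) = 239/4.
Nimbus's profit: (239/4 - 14)·(183/4) - 450 = 1643.0625.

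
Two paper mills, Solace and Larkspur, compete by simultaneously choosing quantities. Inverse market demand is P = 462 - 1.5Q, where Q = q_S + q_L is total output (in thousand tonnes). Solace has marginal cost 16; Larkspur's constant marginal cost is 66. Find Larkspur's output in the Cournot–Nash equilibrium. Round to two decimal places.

Solace's profit: π_S = (462 - 1.5Q)q_S - (16q_S). Setting ∂π_S/∂q_S = 0: 446 - 3q_S - (3/2)(q_L) = 0.
Larkspur's first-order condition: 396 - 3q_L - (3/2)(q_S) = 0.
So q_S = (446 - (3/2)q_L)/3 and q_L = (396 - (3/2)q_S)/3.
Solving the pair: q_S = 992/9, q_L = 692/9.

76.89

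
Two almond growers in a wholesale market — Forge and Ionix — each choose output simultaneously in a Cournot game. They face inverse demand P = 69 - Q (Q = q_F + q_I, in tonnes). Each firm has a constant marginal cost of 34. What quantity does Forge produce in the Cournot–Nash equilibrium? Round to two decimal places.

Each firm earns π_i = (69 - Q)q_i - 34q_i.
First-order condition (treating rivals' output as given): 35 - 2q_i - q_j = 0.
With identical firms every q_j equals q_i, so q_j = q_i and 35 = 3q_i, giving q_i = 35/3.

11.67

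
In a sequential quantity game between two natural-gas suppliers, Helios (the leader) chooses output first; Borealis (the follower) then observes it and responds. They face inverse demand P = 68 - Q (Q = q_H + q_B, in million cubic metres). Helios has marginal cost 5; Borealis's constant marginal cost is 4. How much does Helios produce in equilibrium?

Solve by backward induction. Given q_H, the follower Borealis maximises π_B = (68 - q_H - q_B)q_B - 4q_B.
∂π_B/∂q_B = 64 - q_H - 2q_B = 0 gives the reaction function q_B = (64 - q_H)/2.
The leader anticipates this reaction. Substituting into P = 68 - Q gives P = 36 - (1/2)q_H, so π_H = (36 - (1/2)q_H)q_H - 5q_H.
Maximising: ∂π_H/∂q_H = 31 - q_H = 0, giving q_H = 31.
Then q_B = (64 - 31)/2 = 33/2.

31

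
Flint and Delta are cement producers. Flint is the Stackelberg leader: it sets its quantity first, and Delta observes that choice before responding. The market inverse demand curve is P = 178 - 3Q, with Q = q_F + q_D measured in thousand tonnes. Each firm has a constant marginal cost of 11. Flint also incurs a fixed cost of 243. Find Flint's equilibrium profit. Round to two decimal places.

919.04

The follower Delta best-responds to any q_F: π_D = (178 - 3Q)q_D - 11q_D.
Setting the follower's marginal profit to zero, 167 - 3q_F - 6q_D = 0, i.e. q_D = (167 - 3q_F)/6.
Flint substitutes q_D(q_F) into its own profit: π_F = q_F(178 - 3q_F - (167 - 3q_F)/2) - 11q_F = (189/2 - (3/2)q_F)q_F - 11q_F.
Maximising: ∂π_F/∂q_F = 167/2 - 3q_F = 0, giving q_F = 167/6.
Then q_D = (167 - 3·(167/6))/6 = 167/12.
Price P = 178 - 3·(167/4) = 211/4.
Flint's profit: (211/4 - 11)·(167/6) - 243 = 919.0417.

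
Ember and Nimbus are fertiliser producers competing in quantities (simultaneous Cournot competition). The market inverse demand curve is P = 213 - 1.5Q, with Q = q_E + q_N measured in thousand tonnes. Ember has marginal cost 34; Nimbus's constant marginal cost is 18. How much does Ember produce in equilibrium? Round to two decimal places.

Ember's profit: π_E = (213 - 1.5Q)q_E - (34q_E). Setting ∂π_E/∂q_E = 0: 179 - 3q_E - (3/2)(q_N) = 0.
Nimbus's first-order condition: 195 - 3q_N - (3/2)(q_E) = 0.
Best responses: q_E = (179 - (3/2)q_N)/3, q_N = (195 - (3/2)q_E)/3.
Solving the pair: q_E = 326/9, q_N = 422/9.

36.22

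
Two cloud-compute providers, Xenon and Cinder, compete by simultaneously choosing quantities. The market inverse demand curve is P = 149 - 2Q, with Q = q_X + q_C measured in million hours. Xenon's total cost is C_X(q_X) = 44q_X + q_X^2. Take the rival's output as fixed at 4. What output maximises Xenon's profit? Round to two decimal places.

With the rival's output fixed at 4, Xenon's profit is π_X = (149 - 2·4 - 2q_X)q_X - (44q_X + q_X²) = (141 - 2q_X)q_X - (44q_X + q_X²).
∂π_X/∂q_X = 97 - 6q_X = 0, so q_X = 97/6.

16.17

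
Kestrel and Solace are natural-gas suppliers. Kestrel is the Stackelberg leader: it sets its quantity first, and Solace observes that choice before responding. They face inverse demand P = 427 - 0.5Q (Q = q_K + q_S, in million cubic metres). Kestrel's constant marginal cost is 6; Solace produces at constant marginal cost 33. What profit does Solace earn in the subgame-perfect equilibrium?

Solve by backward induction. Given q_K, the follower Solace maximises π_S = (427 - (1/2)q_K - (1/2)q_S)q_S - 33q_S.
∂π_S/∂q_S = 394 - (1/2)q_K - q_S = 0 gives the reaction function q_S = (394 - (1/2)q_K).
The leader anticipates this reaction. Substituting into P = 427 - 0.5Q gives P = 230 - (1/4)q_K, so π_K = (230 - (1/4)q_K)q_K - 6q_K.
The leader's first-order condition 224 - (1/2)q_K = 0 yields q_K = 448.
Then q_S = (394 - (1/2)·448) = 170.
Price P = 427 - (1/2)·618 = 118.
Solace's profit: (118 - 33)·170 = 14450.

14450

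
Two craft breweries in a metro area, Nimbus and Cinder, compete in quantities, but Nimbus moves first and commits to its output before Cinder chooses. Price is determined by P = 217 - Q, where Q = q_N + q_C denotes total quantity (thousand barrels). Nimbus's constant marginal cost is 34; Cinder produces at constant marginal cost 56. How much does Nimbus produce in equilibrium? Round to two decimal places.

The follower Cinder best-responds to any q_N: π_C = (217 - Q)q_C - 56q_C.
Follower FOC: 161 - q_N - 2q_C = 0, so q_C(q_N) = (161 - q_N)/2.
Nimbus substitutes q_C(q_N) into its own profit: π_N = q_N(217 - q_N - (161 - q_N)/2) - 34q_N = (273/2 - (1/2)q_N)q_N - 34q_N.
Maximising: ∂π_N/∂q_N = 205/2 - q_N = 0, giving q_N = 205/2.
Then q_C = (161 - 205/2)/2 = 117/4.

102.50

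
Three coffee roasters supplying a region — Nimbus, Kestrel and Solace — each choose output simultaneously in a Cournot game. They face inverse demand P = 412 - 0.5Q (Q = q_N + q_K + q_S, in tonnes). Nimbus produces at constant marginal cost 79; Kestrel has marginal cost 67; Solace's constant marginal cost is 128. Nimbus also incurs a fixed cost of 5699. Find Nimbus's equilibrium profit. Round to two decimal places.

Nimbus's profit: π_N = (412 - 0.5Q)q_N - (79q_N). Setting ∂π_N/∂q_N = 0: 333 - q_N - (1/2)(q_K + q_S) = 0.
Kestrel's first-order condition: 345 - q_K - (1/2)(q_N + q_S) = 0.
Solace's first-order condition: 284 - q_S - (1/2)(q_N + q_K) = 0.
Summing all 3 equations gives 962 − 2Q = 0, hence Q = 481.
Back-substituting: q_N = (333 − 481/2)/(1/2) = 185, q_K = (345 − 481/2)/(1/2) = 209, q_S = (284 − 481/2)/(1/2) = 87.
Price P = 412 - (1/2)·481 = 343/2.
Nimbus's profit: (343/2 - 79)·185 - 5699 = 11413.5000.

11413.50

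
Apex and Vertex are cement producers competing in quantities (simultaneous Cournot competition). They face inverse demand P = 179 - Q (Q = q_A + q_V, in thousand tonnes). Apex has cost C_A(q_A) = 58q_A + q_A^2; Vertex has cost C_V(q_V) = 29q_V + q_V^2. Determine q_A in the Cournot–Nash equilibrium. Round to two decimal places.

Apex's profit: π_A = (179 - Q)q_A - (58q_A + q_A²). Setting ∂π_A/∂q_A = 0: 121 - 4q_A - (q_V) = 0.
Vertex's first-order condition: 150 - 4q_V - (q_A) = 0.
Rearranging gives the reaction functions q_A = (121 - q_V)/4 and q_V = (150 - q_A)/4.
Substituting one into the other gives q_A = 334/15 and q_V = 479/15.

22.27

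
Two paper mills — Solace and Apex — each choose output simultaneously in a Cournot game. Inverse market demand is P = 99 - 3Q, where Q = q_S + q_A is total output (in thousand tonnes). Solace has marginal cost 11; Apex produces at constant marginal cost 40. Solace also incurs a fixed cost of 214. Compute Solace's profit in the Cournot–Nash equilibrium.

293

Solace's profit: π_S = (99 - 3Q)q_S - (11q_S). Setting ∂π_S/∂q_S = 0: 88 - 6q_S - 3(q_A) = 0.
Apex's first-order condition: 59 - 6q_A - 3(q_S) = 0.
Rearranging gives the reaction functions q_S = (88 - 3q_A)/6 and q_A = (59 - 3q_S)/6.
Substituting one into the other gives q_S = 13 and q_A = 10/3.
Price P = 99 - 3·(49/3) = 50.
Solace's profit: (50 - 11)·13 - 214 = 293.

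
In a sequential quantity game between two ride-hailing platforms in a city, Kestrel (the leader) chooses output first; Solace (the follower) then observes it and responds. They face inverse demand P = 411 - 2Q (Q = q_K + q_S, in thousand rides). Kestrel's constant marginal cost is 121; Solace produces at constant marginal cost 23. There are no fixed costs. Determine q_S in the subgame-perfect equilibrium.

The follower Solace best-responds to any q_K: π_S = (411 - 2Q)q_S - 23q_S.
Follower FOC: 388 - 2q_K - 4q_S = 0, so q_S(q_K) = (388 - 2q_K)/4.
Kestrel substitutes q_S(q_K) into its own profit: π_K = q_K(411 - 2q_K - (388 - 2q_K)/2) - 121q_K = (217 - q_K)q_K - 121q_K.
Leader FOC: 96 - 2q_K = 0, so q_K = 48.
Then q_S = (388 - 2·48)/4 = 73.

73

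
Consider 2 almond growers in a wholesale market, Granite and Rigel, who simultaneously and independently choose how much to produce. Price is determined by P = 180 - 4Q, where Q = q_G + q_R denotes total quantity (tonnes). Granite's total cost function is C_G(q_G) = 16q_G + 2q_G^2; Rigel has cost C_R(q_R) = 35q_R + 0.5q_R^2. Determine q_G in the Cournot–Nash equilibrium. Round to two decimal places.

9.74

Granite's profit: π_G = (180 - 4Q)q_G - (16q_G + 2q_G²). Setting ∂π_G/∂q_G = 0: 164 - 12q_G - 4(q_R) = 0.
Rigel's profit: π_R = (180 - 4Q)q_R - (35q_R + (1/2)q_R²). Setting ∂π_R/∂q_R = 0: 145 - 9q_R - 4(q_G) = 0.
Best responses: q_G = (164 - 4q_R)/12, q_R = (145 - 4q_G)/9.
Solving the pair: q_G = 224/23, q_R = 271/23.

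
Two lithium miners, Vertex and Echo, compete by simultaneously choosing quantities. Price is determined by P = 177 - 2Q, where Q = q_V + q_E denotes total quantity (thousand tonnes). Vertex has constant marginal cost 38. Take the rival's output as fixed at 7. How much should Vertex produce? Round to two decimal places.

With the rival's output fixed at 7, Vertex's profit is π_V = (177 - 2·7 - 2q_V)q_V - (38q_V) = (163 - 2q_V)q_V - (38q_V).
∂π_V/∂q_V = 125 - 4q_V = 0, so q_V = 125/4.

31.25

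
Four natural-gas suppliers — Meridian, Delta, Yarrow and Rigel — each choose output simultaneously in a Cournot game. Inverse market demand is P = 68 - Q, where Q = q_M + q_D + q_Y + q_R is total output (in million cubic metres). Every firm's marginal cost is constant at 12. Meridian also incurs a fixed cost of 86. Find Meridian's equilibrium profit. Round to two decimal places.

39.44

Each firm earns π_i = (68 - Q)q_i - 12q_i.
Setting ∂π_i/∂q_i = 0 with rivals' quantities fixed: 56 - 2q_i - Σ_{j≠i} q_j = 0.
By symmetry each firm produces the same amount; substituting Σ_{j≠i} q_j = 3q_i yields q_i = 56/5.
Price P = 68 - 224/5 = 116/5.
Meridian's profit: (116/5 - 12)·(56/5) - 86 = 986/25.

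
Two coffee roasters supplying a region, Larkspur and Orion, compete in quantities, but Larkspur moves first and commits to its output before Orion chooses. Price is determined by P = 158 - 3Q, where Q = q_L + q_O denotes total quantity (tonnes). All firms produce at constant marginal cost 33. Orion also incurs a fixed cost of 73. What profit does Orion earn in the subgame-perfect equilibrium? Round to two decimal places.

Solve by backward induction. Given q_L, the follower Orion maximises π_O = (158 - 3q_L - 3q_O)q_O - 33q_O.
Setting the follower's marginal profit to zero, 125 - 3q_L - 6q_O = 0, i.e. q_O = (125 - 3q_L)/6.
Larkspur substitutes q_O(q_L) into its own profit: π_L = q_L(158 - 3q_L - (125 - 3q_L)/2) - 33q_L = (191/2 - (3/2)q_L)q_L - 33q_L.
Leader FOC: 125/2 - 3q_L = 0, so q_L = 125/6.
Then q_O = (125 - 3·(125/6))/6 = 125/12.
Price P = 158 - 3·(125/4) = 257/4.
Orion's profit: (257/4 - 33)·(125/12) - 73 = 252.5208.

252.52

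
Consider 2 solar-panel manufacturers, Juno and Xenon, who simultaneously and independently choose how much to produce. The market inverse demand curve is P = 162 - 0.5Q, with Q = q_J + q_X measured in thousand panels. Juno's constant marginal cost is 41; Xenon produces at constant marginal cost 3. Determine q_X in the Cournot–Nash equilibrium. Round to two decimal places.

Juno's profit: π_J = (162 - 0.5Q)q_J - (41q_J). Setting ∂π_J/∂q_J = 0: 121 - q_J - (1/2)(q_X) = 0.
Xenon's profit: π_X = (162 - 0.5Q)q_X - (3q_X). Setting ∂π_X/∂q_X = 0: 159 - q_X - (1/2)(q_J) = 0.
Best responses: q_J = (121 - (1/2)q_X), q_X = (159 - (1/2)q_J).
Substituting one into the other gives q_J = 166/3 and q_X = 394/3.

131.33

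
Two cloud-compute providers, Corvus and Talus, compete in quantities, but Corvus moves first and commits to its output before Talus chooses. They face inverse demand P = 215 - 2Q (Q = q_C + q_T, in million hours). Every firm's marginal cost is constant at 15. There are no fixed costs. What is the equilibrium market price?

65

The follower Talus best-responds to any q_C: π_T = (215 - 2Q)q_T - 15q_T.
∂π_T/∂q_T = 200 - 2q_C - 4q_T = 0 gives the reaction function q_T = (200 - 2q_C)/4.
The leader anticipates this reaction. Substituting into P = 215 - 2Q gives P = 115 - q_C, so π_C = (115 - q_C)q_C - 15q_C.
Leader FOC: 100 - 2q_C = 0, so q_C = 50.
Then q_T = (200 - 2·50)/4 = 25.
Total output Q = 75, so price P = 215 - 2·75 = 65.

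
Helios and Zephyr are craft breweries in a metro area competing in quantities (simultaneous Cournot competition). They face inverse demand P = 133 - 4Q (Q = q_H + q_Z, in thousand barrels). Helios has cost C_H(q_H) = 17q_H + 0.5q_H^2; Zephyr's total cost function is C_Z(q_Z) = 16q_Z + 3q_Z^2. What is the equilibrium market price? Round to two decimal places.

69.55

Helios's profit: π_H = (133 - 4Q)q_H - (17q_H + (1/2)q_H²). Setting ∂π_H/∂q_H = 0: 116 - 9q_H - 4(q_Z) = 0.
Zephyr's first-order condition: 117 - 14q_Z - 4(q_H) = 0.
Rearranging gives the reaction functions q_H = (116 - 4q_Z)/9 and q_Z = (117 - 4q_H)/14.
Substituting one into the other gives q_H = 578/55 and q_Z = 589/110.
Total output Q = 349/22, so price P = 133 - 4·(349/22) = 765/11.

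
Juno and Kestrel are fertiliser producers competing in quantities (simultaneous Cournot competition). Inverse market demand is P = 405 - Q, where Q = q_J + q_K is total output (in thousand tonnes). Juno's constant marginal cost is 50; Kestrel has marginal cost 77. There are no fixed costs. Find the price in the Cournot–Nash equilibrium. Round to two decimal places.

Juno's profit: π_J = (405 - Q)q_J - (50q_J). Setting ∂π_J/∂q_J = 0: 355 - 2q_J - (q_K) = 0.
Kestrel's first-order condition: 328 - 2q_K - (q_J) = 0.
Best responses: q_J = (355 - q_K)/2, q_K = (328 - q_J)/2.
Substituting one into the other gives q_J = 382/3 and q_K = 301/3.
Total output Q = 683/3, so price P = 405 - 683/3 = 532/3.

177.33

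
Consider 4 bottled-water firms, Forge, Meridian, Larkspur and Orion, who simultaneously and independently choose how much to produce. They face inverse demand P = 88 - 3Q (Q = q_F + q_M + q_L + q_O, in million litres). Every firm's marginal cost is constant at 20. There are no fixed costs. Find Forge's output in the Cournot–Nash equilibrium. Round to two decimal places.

4.53

Each firm earns π_i = (88 - 3Q)q_i - 20q_i.
Setting ∂π_i/∂q_i = 0 with rivals' quantities fixed: 68 - 6q_i - 3·Σ_{j≠i} q_j = 0.
By symmetry each firm produces the same amount; substituting Σ_{j≠i} q_j = 3q_i yields q_i = 68/15.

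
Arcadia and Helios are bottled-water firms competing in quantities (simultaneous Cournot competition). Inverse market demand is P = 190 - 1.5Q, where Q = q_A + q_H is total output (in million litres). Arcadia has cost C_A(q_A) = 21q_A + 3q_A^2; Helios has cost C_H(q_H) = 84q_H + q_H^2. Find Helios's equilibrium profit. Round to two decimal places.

Arcadia's profit: π_A = (190 - 1.5Q)q_A - (21q_A + 3q_A²). Setting ∂π_A/∂q_A = 0: 169 - 9q_A - (3/2)(q_H) = 0.
Helios's profit: π_H = (190 - 1.5Q)q_H - (84q_H + q_H²). Setting ∂π_H/∂q_H = 0: 106 - 5q_H - (3/2)(q_A) = 0.
So q_A = (169 - (3/2)q_H)/9 and q_H = (106 - (3/2)q_A)/5.
Solving the pair: q_A = 16.0468, q_H = 934/57.
Price P = 190 - (3/2)·32.4327 = 141.3509.
Helios's profit: 141.3509·(934/57) - 84·(934/57) - (934/57)² = 671.2496.

671.25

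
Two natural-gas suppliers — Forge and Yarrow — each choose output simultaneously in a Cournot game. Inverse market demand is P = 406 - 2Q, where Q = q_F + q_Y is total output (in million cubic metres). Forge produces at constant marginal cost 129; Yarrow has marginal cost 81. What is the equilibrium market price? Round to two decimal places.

Forge's profit: π_F = (406 - 2Q)q_F - (129q_F). Setting ∂π_F/∂q_F = 0: 277 - 4q_F - 2(q_Y) = 0.
Yarrow's profit: π_Y = (406 - 2Q)q_Y - (81q_Y). Setting ∂π_Y/∂q_Y = 0: 325 - 4q_Y - 2(q_F) = 0.
Rearranging gives the reaction functions q_F = (277 - 2q_Y)/4 and q_Y = (325 - 2q_F)/4.
Substituting one into the other gives q_F = 229/6 and q_Y = 373/6.
Total output Q = 301/3, so price P = 406 - 2·(301/3) = 616/3.

205.33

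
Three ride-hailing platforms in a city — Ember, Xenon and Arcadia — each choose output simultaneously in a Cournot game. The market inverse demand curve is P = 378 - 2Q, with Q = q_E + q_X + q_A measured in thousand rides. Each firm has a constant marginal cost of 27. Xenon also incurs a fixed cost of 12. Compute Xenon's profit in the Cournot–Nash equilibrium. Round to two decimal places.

3838.03

Each firm earns π_i = (378 - 2Q)q_i - 27q_i.
First-order condition (treating rivals' output as given): 351 - 4q_i - 2·Σ_{j≠i} q_j = 0.
With identical firms every q_j equals q_i, so Σ_{j≠i} q_j = 2q_i and 351 = 8q_i, giving q_i = 351/8.
Price P = 378 - 2·(1053/8) = 459/4.
Xenon's profit: (459/4 - 27)·(351/8) - 12 = 3838.0313.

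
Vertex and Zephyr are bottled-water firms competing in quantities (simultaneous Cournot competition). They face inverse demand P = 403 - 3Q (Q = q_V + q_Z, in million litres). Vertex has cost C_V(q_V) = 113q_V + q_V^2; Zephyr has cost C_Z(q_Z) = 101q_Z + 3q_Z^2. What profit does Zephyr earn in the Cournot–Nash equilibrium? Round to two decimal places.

Vertex's profit: π_V = (403 - 3Q)q_V - (113q_V + q_V²). Setting ∂π_V/∂q_V = 0: 290 - 8q_V - 3(q_Z) = 0.
Zephyr's first-order condition: 302 - 12q_Z - 3(q_V) = 0.
Best responses: q_V = (290 - 3q_Z)/8, q_Z = (302 - 3q_V)/12.
Solving the pair: q_V = 858/29, q_Z = 1546/87.
Price P = 403 - 3·47.3563 = 260.9310.
Zephyr's profit: 260.9310·(1546/87) - 101·(1546/87) - 3(1546/87)² = 1894.6619.

1894.66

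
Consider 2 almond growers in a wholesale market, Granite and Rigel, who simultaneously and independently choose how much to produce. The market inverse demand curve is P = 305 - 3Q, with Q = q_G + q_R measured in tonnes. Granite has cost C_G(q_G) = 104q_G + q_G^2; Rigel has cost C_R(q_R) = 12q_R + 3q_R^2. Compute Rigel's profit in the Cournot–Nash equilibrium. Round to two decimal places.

2402.76

Granite's profit: π_G = (305 - 3Q)q_G - (104q_G + q_G²). Setting ∂π_G/∂q_G = 0: 201 - 8q_G - 3(q_R) = 0.
Rigel's profit: π_R = (305 - 3Q)q_R - (12q_R + 3q_R²). Setting ∂π_R/∂q_R = 0: 293 - 12q_R - 3(q_G) = 0.
Best responses: q_G = (201 - 3q_R)/8, q_R = (293 - 3q_G)/12.
Substituting one into the other gives q_G = 511/29 and q_R = 1741/87.
Price P = 305 - 3·37.6322 = 192.1034.
Rigel's profit: 192.1034·(1741/87) - 12·(1741/87) - 3(1741/87)² = 2402.7594.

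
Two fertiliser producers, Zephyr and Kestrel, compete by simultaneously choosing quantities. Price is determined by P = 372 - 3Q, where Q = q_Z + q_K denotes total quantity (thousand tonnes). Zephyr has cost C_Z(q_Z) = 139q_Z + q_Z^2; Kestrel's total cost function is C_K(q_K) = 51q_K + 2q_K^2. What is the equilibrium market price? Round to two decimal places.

235.27

Zephyr's profit: π_Z = (372 - 3Q)q_Z - (139q_Z + q_Z²). Setting ∂π_Z/∂q_Z = 0: 233 - 8q_Z - 3(q_K) = 0.
Kestrel's first-order condition: 321 - 10q_K - 3(q_Z) = 0.
So q_Z = (233 - 3q_K)/8 and q_K = (321 - 3q_Z)/10.
Substituting one into the other gives q_Z = 1367/71 and q_K = 1869/71.
Total output Q = 45.5775, so price P = 372 - 3·45.5775 = 235.2676.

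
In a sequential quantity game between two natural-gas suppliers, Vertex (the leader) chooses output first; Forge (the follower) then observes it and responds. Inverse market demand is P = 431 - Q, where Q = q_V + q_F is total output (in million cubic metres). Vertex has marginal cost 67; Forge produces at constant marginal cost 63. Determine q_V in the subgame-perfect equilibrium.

Solve by backward induction. Given q_V, the follower Forge maximises π_F = (431 - q_V - q_F)q_F - 63q_F.
Setting the follower's marginal profit to zero, 368 - q_V - 2q_F = 0, i.e. q_F = (368 - q_V)/2.
Vertex substitutes q_F(q_V) into its own profit: π_V = q_V(431 - q_V - (368 - q_V)/2) - 67q_V = (247 - (1/2)q_V)q_V - 67q_V.
The leader's first-order condition 180 - q_V = 0 yields q_V = 180.
Then q_F = (368 - 180)/2 = 94.

180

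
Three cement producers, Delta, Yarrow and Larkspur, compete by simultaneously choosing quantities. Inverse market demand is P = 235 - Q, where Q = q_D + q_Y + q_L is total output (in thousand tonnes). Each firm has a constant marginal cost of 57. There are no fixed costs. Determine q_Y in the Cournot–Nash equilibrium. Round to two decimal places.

A representative firm's profit is π_i = q_i(235 - Q) - 57q_i.
First-order condition (treating rivals' output as given): 178 - 2q_i - Σ_{j≠i} q_j = 0.
With identical firms every q_j equals q_i, so Σ_{j≠i} q_j = 2q_i and 178 = 4q_i, giving q_i = 89/2.

44.50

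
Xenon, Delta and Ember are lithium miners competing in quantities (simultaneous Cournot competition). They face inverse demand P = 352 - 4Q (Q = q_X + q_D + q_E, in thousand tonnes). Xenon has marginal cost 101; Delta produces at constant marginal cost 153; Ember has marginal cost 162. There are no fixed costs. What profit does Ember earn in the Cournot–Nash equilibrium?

225

Xenon's profit: π_X = (352 - 4Q)q_X - (101q_X). Setting ∂π_X/∂q_X = 0: 251 - 8q_X - 4(q_D + q_E) = 0.
Delta's first-order condition: 199 - 8q_D - 4(q_X + q_E) = 0.
Ember's first-order condition: 190 - 8q_E - 4(q_X + q_D) = 0.
Summing all 3 equations gives 640 − 16Q = 0, hence Q = 40.
Back-substituting: q_X = (251 − 160)/4 = 91/4, q_D = (199 − 160)/4 = 39/4, q_E = (190 − 160)/4 = 15/2.
Price P = 352 - 4·40 = 192.
Ember's profit: (192 - 162)·(15/2) = 225.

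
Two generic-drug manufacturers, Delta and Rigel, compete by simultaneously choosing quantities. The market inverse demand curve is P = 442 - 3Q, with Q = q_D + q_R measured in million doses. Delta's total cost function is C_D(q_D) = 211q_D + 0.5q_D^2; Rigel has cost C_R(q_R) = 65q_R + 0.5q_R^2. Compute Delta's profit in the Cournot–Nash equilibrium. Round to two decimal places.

Delta's profit: π_D = (442 - 3Q)q_D - (211q_D + (1/2)q_D²). Setting ∂π_D/∂q_D = 0: 231 - 7q_D - 3(q_R) = 0.
Rigel's profit: π_R = (442 - 3Q)q_R - (65q_R + (1/2)q_R²). Setting ∂π_R/∂q_R = 0: 377 - 7q_R - 3(q_D) = 0.
So q_D = (231 - 3q_R)/7 and q_R = (377 - 3q_D)/7.
Solving the pair: q_D = 243/20, q_R = 973/20.
Price P = 442 - 3·(304/5) = 1298/5.
Delta's profit: (1298/5)·(243/20) - 211·(243/20) - (1/2)(243/20)² = 516.6788.

516.68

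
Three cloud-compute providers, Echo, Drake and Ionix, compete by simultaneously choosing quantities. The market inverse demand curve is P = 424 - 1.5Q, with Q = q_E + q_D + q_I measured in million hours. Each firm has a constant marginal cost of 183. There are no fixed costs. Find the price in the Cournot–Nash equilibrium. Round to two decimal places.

Each firm earns π_i = (424 - 1.5Q)q_i - 183q_i.
First-order condition (treating rivals' output as given): 241 - 3q_i - (3/2)·Σ_{j≠i} q_j = 0.
With identical firms every q_j equals q_i, so Σ_{j≠i} q_j = 2q_i and 241 = 6q_i, giving q_i = 241/6.
Total output Q = 241/2, so price P = 424 - (3/2)·(241/2) = 973/4.

243.25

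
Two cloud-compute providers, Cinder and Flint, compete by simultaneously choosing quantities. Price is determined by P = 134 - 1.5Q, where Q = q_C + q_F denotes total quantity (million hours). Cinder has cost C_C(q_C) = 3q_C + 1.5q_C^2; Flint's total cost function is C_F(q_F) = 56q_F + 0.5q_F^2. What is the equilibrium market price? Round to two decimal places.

87.21

Cinder's profit: π_C = (134 - 1.5Q)q_C - (3q_C + (3/2)q_C²). Setting ∂π_C/∂q_C = 0: 131 - 6q_C - (3/2)(q_F) = 0.
Flint's profit: π_F = (134 - 1.5Q)q_F - (56q_F + (1/2)q_F²). Setting ∂π_F/∂q_F = 0: 78 - 4q_F - (3/2)(q_C) = 0.
Best responses: q_C = (131 - (3/2)q_F)/6, q_F = (78 - (3/2)q_C)/4.
Substituting one into the other gives q_C = 1628/87 and q_F = 362/29.
Total output Q = 31.1954, so price P = 134 - (3/2)·31.1954 = 87.2069.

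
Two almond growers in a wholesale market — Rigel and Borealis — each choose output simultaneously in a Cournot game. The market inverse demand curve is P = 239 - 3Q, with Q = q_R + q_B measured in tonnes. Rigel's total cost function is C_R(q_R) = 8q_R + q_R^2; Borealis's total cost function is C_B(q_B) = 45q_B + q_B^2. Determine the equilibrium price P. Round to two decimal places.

123.09

Rigel's profit: π_R = (239 - 3Q)q_R - (8q_R + q_R²). Setting ∂π_R/∂q_R = 0: 231 - 8q_R - 3(q_B) = 0.
Borealis's first-order condition: 194 - 8q_B - 3(q_R) = 0.
So q_R = (231 - 3q_B)/8 and q_B = (194 - 3q_R)/8.
Substituting one into the other gives q_R = 1266/55 and q_B = 859/55.
Total output Q = 425/11, so price P = 239 - 3·(425/11) = 1354/11.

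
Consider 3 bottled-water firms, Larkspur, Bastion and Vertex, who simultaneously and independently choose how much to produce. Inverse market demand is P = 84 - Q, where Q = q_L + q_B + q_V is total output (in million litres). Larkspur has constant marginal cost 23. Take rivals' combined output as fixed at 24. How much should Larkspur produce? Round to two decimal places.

With rivals' combined output fixed at 24, Larkspur's profit is π_L = (84 - 24 - q_L)q_L - (23q_L) = (60 - q_L)q_L - (23q_L).
∂π_L/∂q_L = 37 - 2q_L = 0, so q_L = 37/2.

18.50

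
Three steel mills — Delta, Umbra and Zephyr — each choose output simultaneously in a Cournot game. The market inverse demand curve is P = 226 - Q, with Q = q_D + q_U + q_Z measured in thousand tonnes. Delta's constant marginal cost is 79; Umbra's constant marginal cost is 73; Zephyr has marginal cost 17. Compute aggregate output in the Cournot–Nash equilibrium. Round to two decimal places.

127.25

Delta's profit: π_D = (226 - Q)q_D - (79q_D). Setting ∂π_D/∂q_D = 0: 147 - 2q_D - (q_U + q_Z) = 0.
Umbra's profit: π_U = (226 - Q)q_U - (73q_U). Setting ∂π_U/∂q_U = 0: 153 - 2q_U - (q_D + q_Z) = 0.
Zephyr's profit: π_Z = (226 - Q)q_Z - (17q_Z). Setting ∂π_Z/∂q_Z = 0: 209 - 2q_Z - (q_D + q_U) = 0.
Adding the 3 conditions: 509 − 2Q − 2Q = 0, i.e. Q = 509/4.
Back-substituting: q_D = (147 − 509/4) = 79/4, q_U = (153 − 509/4) = 103/4, q_Z = (209 − 509/4) = 327/4.
Total output Q = 79/4 + 103/4 + 327/4 = 509/4.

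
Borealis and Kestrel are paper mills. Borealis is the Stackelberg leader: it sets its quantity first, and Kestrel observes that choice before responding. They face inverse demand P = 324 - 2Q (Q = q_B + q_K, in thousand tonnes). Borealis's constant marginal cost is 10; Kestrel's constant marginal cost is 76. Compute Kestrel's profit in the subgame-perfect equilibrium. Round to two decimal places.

The follower Kestrel best-responds to any q_B: π_K = (324 - 2Q)q_K - 76q_K.
∂π_K/∂q_K = 248 - 2q_B - 4q_K = 0 gives the reaction function q_K = (248 - 2q_B)/4.
Borealis substitutes q_K(q_B) into its own profit: π_B = q_B(324 - 2q_B - (248 - 2q_B)/2) - 10q_B = (200 - q_B)q_B - 10q_B.
Maximising: ∂π_B/∂q_B = 190 - 2q_B = 0, giving q_B = 95.
Then q_K = (248 - 2·95)/4 = 29/2.
Price P = 324 - 2·(219/2) = 105.
Kestrel's profit: (105 - 76)·(29/2) = 841/2.

420.50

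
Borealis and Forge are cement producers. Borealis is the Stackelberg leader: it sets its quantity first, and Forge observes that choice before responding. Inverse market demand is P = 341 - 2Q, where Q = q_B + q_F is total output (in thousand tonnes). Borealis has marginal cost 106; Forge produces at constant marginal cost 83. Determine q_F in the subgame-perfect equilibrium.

Solve by backward induction. Given q_B, the follower Forge maximises π_F = (341 - 2q_B - 2q_F)q_F - 83q_F.
Setting the follower's marginal profit to zero, 258 - 2q_B - 4q_F = 0, i.e. q_F = (258 - 2q_B)/4.
The leader anticipates this reaction. Substituting into P = 341 - 2Q gives P = 212 - q_B, so π_B = (212 - q_B)q_B - 106q_B.
Leader FOC: 106 - 2q_B = 0, so q_B = 53.
Then q_F = (258 - 2·53)/4 = 38.

38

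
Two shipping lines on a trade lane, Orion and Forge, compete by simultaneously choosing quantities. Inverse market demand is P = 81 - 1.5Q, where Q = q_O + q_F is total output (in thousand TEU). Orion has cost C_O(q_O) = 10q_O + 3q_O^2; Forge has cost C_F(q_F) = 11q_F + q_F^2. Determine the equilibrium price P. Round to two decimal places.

Orion's profit: π_O = (81 - 1.5Q)q_O - (10q_O + 3q_O²). Setting ∂π_O/∂q_O = 0: 71 - 9q_O - (3/2)(q_F) = 0.
Forge's profit: π_F = (81 - 1.5Q)q_F - (11q_F + q_F²). Setting ∂π_F/∂q_F = 0: 70 - 5q_F - (3/2)(q_O) = 0.
Best responses: q_O = (71 - (3/2)q_F)/9, q_F = (70 - (3/2)q_O)/5.
Substituting one into the other gives q_O = 1000/171 and q_F = 698/57.
Total output Q = 18.0936, so price P = 81 - (3/2)·18.0936 = 53.8596.

53.86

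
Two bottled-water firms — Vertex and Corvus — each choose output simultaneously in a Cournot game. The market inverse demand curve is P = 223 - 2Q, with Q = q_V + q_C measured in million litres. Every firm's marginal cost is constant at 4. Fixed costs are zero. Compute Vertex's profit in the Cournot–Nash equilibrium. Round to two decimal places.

A representative firm's profit is π_i = q_i(223 - 2Q) - 4q_i.
First-order condition (treating rivals' output as given): 219 - 4q_i - 2q_j = 0.
By symmetry each firm produces the same amount; substituting q_j = q_i yields q_i = 219/6 = 73/2.
Price P = 223 - 2·73 = 77.
Vertex's profit: (77 - 4)·(73/2) = 2664.5000.

2664.50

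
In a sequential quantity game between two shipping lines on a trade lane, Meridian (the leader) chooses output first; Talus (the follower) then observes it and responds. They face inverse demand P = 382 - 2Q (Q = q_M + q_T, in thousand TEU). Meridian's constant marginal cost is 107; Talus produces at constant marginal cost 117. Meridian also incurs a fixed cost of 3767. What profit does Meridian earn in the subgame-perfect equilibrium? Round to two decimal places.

1309.56

The follower Talus best-responds to any q_M: π_T = (382 - 2Q)q_T - 117q_T.
∂π_T/∂q_T = 265 - 2q_M - 4q_T = 0 gives the reaction function q_T = (265 - 2q_M)/4.
Meridian substitutes q_T(q_M) into its own profit: π_M = q_M(382 - 2q_M - (265 - 2q_M)/2) - 107q_M = (499/2 - q_M)q_M - 107q_M.
The leader's first-order condition 285/2 - 2q_M = 0 yields q_M = 285/4.
Then q_T = (265 - 2·(285/4))/4 = 245/8.
Price P = 382 - 2·(815/8) = 713/4.
Meridian's profit: (713/4 - 107)·(285/4) - 3767 = 1309.5625.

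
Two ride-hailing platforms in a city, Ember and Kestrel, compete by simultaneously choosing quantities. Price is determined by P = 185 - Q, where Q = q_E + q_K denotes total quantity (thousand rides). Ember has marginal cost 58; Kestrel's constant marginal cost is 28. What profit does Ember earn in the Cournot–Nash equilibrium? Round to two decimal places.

Ember's profit: π_E = (185 - Q)q_E - (58q_E). Setting ∂π_E/∂q_E = 0: 127 - 2q_E - (q_K) = 0.
Kestrel's first-order condition: 157 - 2q_K - (q_E) = 0.
Best responses: q_E = (127 - q_K)/2, q_K = (157 - q_E)/2.
Substituting one into the other gives q_E = 97/3 and q_K = 187/3.
Price P = 185 - 284/3 = 271/3.
Ember's profit: (271/3 - 58)·(97/3) = 1045.4444.

1045.44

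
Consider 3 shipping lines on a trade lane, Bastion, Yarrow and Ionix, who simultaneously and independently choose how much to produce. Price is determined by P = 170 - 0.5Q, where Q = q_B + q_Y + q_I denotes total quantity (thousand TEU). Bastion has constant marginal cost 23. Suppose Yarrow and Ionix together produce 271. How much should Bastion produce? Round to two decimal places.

With rivals' combined output fixed at 271, Bastion's profit is π_B = (170 - (1/2)·271 - (1/2)q_B)q_B - (23q_B) = (69/2 - (1/2)q_B)q_B - (23q_B).
∂π_B/∂q_B = 23/2 - q_B = 0, so q_B = 23/2.

11.50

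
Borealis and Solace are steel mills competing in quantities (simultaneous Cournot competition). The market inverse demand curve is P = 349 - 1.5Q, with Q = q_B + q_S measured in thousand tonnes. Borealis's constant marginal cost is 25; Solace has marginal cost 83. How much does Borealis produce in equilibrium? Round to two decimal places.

Borealis's profit: π_B = (349 - 1.5Q)q_B - (25q_B). Setting ∂π_B/∂q_B = 0: 324 - 3q_B - (3/2)(q_S) = 0.
Solace's first-order condition: 266 - 3q_S - (3/2)(q_B) = 0.
So q_B = (324 - (3/2)q_S)/3 and q_S = (266 - (3/2)q_B)/3.
Substituting one into the other gives q_B = 764/9 and q_S = 416/9.

84.89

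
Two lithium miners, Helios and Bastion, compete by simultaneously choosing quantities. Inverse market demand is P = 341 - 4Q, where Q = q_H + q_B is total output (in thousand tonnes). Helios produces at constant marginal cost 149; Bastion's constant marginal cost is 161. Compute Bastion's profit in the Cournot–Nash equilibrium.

784

Helios's profit: π_H = (341 - 4Q)q_H - (149q_H). Setting ∂π_H/∂q_H = 0: 192 - 8q_H - 4(q_B) = 0.
Bastion's profit: π_B = (341 - 4Q)q_B - (161q_B). Setting ∂π_B/∂q_B = 0: 180 - 8q_B - 4(q_H) = 0.
Rearranging gives the reaction functions q_H = (192 - 4q_B)/8 and q_B = (180 - 4q_H)/8.
Solving the pair: q_H = 17, q_B = 14.
Price P = 341 - 4·31 = 217.
Bastion's profit: (217 - 161)·14 = 784.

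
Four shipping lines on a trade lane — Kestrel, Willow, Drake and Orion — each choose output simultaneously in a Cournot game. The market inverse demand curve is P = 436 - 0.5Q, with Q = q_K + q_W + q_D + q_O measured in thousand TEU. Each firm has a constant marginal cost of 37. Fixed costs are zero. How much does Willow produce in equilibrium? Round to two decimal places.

159.60

A representative firm's profit is π_i = q_i(436 - 0.5Q) - 37q_i.
Setting ∂π_i/∂q_i = 0 with rivals' quantities fixed: 399 - q_i - (1/2)·Σ_{j≠i} q_j = 0.
By symmetry each firm produces the same amount; substituting Σ_{j≠i} q_j = 3q_i yields q_i = 399/(5/2) = 798/5.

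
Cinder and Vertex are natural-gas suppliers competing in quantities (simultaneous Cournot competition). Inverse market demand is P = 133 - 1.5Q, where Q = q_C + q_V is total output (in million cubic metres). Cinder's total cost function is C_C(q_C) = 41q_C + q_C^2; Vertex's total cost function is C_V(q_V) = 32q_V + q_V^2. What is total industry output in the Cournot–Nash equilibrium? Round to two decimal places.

Cinder's profit: π_C = (133 - 1.5Q)q_C - (41q_C + q_C²). Setting ∂π_C/∂q_C = 0: 92 - 5q_C - (3/2)(q_V) = 0.
Vertex's profit: π_V = (133 - 1.5Q)q_V - (32q_V + q_V²). Setting ∂π_V/∂q_V = 0: 101 - 5q_V - (3/2)(q_C) = 0.
So q_C = (92 - (3/2)q_V)/5 and q_V = (101 - (3/2)q_C)/5.
Solving the pair: q_C = 1234/91, q_V = 1468/91.
Total output Q = 1234/91 + 1468/91 = 386/13.

29.69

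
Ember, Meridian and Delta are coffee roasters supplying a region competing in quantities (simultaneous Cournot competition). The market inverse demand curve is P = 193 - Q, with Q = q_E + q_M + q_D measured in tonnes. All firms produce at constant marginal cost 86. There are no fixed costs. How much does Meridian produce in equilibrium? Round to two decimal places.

26.75

Each firm earns π_i = (193 - Q)q_i - 86q_i.
Setting ∂π_i/∂q_i = 0 with rivals' quantities fixed: 107 - 2q_i - Σ_{j≠i} q_j = 0.
With identical firms every q_j equals q_i, so Σ_{j≠i} q_j = 2q_i and 107 = 4q_i, giving q_i = 107/4.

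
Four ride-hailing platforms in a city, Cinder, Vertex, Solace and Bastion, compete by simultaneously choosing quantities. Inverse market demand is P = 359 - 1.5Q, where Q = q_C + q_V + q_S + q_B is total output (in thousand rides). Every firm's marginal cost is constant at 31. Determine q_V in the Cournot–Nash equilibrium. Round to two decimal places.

Each firm earns π_i = (359 - 1.5Q)q_i - 31q_i.
First-order condition (treating rivals' output as given): 328 - 3q_i - (3/2)·Σ_{j≠i} q_j = 0.
By symmetry each firm produces the same amount; substituting Σ_{j≠i} q_j = 3q_i yields q_i = 328/(15/2) = 656/15.

43.73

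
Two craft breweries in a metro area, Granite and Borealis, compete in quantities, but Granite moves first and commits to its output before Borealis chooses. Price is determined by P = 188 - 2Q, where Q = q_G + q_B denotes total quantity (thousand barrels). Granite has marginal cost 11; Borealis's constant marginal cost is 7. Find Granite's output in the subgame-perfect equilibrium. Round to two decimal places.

Solve by backward induction. Given q_G, the follower Borealis maximises π_B = (188 - 2q_G - 2q_B)q_B - 7q_B.
Follower FOC: 181 - 2q_G - 4q_B = 0, so q_B(q_G) = (181 - 2q_G)/4.
The leader anticipates this reaction. Substituting into P = 188 - 2Q gives P = 195/2 - q_G, so π_G = (195/2 - q_G)q_G - 11q_G.
Maximising: ∂π_G/∂q_G = 173/2 - 2q_G = 0, giving q_G = 173/4.
Then q_B = (181 - 2·(173/4))/4 = 189/8.

43.25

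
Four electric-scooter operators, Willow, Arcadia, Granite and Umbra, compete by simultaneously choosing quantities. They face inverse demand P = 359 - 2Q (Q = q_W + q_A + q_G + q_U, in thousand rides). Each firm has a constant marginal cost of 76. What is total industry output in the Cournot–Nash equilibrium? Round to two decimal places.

113.20

Each firm earns π_i = (359 - 2Q)q_i - 76q_i.
First-order condition (treating rivals' output as given): 283 - 4q_i - 2·Σ_{j≠i} q_j = 0.
With identical firms every q_j equals q_i, so Σ_{j≠i} q_j = 3q_i and 283 = 10q_i, giving q_i = 283/10.
Total output Q = 283/10 + 283/10 + 283/10 + 283/10 = 566/5.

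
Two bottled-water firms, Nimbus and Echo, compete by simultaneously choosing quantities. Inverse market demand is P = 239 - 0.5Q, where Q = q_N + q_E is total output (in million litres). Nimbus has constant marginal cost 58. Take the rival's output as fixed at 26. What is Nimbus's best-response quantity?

With the rival's output fixed at 26, Nimbus's profit is π_N = (239 - (1/2)·26 - (1/2)q_N)q_N - (58q_N) = (226 - (1/2)q_N)q_N - (58q_N).
∂π_N/∂q_N = 168 - q_N = 0, so q_N = 168.

168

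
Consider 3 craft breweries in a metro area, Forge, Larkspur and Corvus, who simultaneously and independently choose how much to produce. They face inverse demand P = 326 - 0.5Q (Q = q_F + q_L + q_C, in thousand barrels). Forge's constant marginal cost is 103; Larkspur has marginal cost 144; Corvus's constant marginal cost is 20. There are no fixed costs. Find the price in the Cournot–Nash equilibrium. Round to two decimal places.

Forge's profit: π_F = (326 - 0.5Q)q_F - (103q_F). Setting ∂π_F/∂q_F = 0: 223 - q_F - (1/2)(q_L + q_C) = 0.
Larkspur's first-order condition: 182 - q_L - (1/2)(q_F + q_C) = 0.
Corvus's profit: π_C = (326 - 0.5Q)q_C - (20q_C). Setting ∂π_C/∂q_C = 0: 306 - q_C - (1/2)(q_F + q_L) = 0.
Adding the 3 conditions: 711 − Q − Q = 0, i.e. Q = 711/2.
Back-substituting: q_F = (223 − 711/4)/(1/2) = 181/2, q_L = (182 − 711/4)/(1/2) = 17/2, q_C = (306 − 711/4)/(1/2) = 513/2.
Total output Q = 711/2, so price P = 326 - (1/2)·(711/2) = 593/4.

148.25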